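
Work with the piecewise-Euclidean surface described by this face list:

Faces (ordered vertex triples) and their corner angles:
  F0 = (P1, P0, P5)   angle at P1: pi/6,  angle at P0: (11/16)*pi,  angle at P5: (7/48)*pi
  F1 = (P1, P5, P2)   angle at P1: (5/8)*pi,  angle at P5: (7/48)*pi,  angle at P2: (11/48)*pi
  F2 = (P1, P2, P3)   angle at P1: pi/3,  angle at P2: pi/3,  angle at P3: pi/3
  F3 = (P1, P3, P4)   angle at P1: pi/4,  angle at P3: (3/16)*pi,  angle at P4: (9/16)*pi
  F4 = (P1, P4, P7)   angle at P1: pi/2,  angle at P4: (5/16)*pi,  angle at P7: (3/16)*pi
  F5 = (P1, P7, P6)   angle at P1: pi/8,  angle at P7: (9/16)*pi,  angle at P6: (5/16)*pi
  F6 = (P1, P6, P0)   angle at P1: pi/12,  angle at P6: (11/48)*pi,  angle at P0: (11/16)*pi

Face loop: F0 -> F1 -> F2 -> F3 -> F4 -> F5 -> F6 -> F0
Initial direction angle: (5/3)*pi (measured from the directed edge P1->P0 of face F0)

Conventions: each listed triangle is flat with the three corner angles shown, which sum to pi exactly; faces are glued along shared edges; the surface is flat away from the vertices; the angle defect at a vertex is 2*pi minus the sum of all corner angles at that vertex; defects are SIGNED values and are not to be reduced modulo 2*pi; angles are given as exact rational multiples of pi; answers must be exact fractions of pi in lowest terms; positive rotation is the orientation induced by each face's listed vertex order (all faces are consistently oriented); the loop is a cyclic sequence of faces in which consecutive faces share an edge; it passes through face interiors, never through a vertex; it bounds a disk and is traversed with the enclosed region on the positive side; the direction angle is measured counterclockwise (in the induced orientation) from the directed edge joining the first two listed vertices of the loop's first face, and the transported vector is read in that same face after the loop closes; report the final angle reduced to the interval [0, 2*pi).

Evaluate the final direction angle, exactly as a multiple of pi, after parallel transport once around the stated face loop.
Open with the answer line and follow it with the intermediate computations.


Answer: final direction angle = (19/12)*pi

enclosed vertex P1: corner angles sum to (25/12)*pi, defect = 2*pi - (25/12)*pi = -pi/12
the final direction is the initial angle plus the enclosed defects, taken mod 2*pi in the induced orientation
final angle = (5/3)*pi - pi/12 = (19/12)*pi (mod 2*pi)


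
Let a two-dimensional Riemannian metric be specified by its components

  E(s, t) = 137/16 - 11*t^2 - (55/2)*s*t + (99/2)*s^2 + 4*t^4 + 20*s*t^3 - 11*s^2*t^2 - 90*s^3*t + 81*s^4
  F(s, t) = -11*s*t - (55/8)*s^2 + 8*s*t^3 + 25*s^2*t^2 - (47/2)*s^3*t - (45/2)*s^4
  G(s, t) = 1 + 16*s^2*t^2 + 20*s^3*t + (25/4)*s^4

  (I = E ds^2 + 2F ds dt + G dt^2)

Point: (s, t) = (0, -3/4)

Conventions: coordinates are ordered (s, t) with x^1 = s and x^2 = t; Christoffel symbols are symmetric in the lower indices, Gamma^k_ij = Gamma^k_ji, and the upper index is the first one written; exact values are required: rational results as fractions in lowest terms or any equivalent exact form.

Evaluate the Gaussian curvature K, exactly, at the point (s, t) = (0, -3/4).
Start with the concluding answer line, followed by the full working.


Answer: K = -36864/54289

E = 233/64, F = 0, G = 1, EG - F^2 = 233/64 at the point
E_s = 195/16, E_t = 39/4, F_s = 39/8, F_t = 0, G_s = 0, G_t = 0
E_tt = 5, F_st = 5/2, G_ss = 18
Using the Brioschi determinant formula for K from the metric derivatives:
M1 = [[-E_tt/2 + F_st - G_ss/2, E_s/2, F_s - E_t/2], [F_t - G_s/2, E, F], [G_t/2, F, G]] = [[-9, 195/32, 0], [0, 233/64, 0], [0, 0, 1]]; det M1 = -2097/64
M2 = [[0, E_t/2, G_s/2], [E_t/2, E, F], [G_s/2, F, G]] = [[0, 39/8, 0], [39/8, 233/64, 0], [0, 0, 1]]; det M2 = -1521/64
det M1 - det M2 = -9; K = -9 / (233/64)^2 = -36864/54289


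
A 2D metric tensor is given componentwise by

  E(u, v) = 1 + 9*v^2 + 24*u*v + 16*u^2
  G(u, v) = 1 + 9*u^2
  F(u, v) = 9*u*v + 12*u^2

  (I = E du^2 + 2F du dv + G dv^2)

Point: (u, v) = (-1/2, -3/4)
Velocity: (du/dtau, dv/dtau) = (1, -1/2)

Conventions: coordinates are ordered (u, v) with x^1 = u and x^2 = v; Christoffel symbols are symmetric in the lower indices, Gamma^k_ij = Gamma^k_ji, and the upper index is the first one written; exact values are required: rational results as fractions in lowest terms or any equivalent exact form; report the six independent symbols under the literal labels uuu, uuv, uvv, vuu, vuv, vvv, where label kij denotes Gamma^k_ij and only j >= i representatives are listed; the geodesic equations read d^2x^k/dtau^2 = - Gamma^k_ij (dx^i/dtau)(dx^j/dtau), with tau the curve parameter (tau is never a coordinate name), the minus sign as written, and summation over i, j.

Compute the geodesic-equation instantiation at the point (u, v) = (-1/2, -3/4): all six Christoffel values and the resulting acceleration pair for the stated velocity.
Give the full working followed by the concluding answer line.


E = 305/16, F = 51/8, G = 13/4 at the point
E_u = -34, E_v = -51/2, F_u = -75/4, F_v = -9/2, G_u = -9, G_v = 0
EG - F^2 = 341/16;  g^inv = (16/341) * [[13/4, -51/8], [-51/8, 305/16]]
first-kind symbols [ij,l] = (1/2)(d_i g_jl + d_j g_il - d_l g_ij): [uu,u] = E_u/2 = -17, [uu,v] = F_u - E_v/2 = -6, [uv,u] = E_v/2 = -51/4, [uv,v] = G_u/2 = -9/2, [vv,u] = F_v - G_u/2 = 0, [vv,v] = G_v/2 = 0
Gamma^u_ij = (G*[ij,u] - F*[ij,v])/(EG - F^2), Gamma^v_ij = (E*[ij,v] - F*[ij,u])/(EG - F^2)
Gamma_uuu = -272/341, Gamma_uuv = -204/341, Gamma_uvv = 0, Gamma_vuu = -96/341, Gamma_vuv = -72/341, Gamma_vvv = 0
d^2u/dtau^2 = -(Gamma_uuu*(1)^2 + 2*Gamma_uuv*(1)*(-1/2) + Gamma_uvv*(-1/2)^2) = 68/341
d^2v/dtau^2 = -(Gamma_vuu*(1)^2 + 2*Gamma_vuv*(1)*(-1/2) + Gamma_vvv*(-1/2)^2) = 24/341

Answer: Gamma_uuu = -272/341, Gamma_uuv = -204/341, Gamma_uvv = 0, Gamma_vuu = -96/341, Gamma_vuv = -72/341, Gamma_vvv = 0; accelerations (d^2u/dtau^2, d^2v/dtau^2) = (68/341, 24/341)


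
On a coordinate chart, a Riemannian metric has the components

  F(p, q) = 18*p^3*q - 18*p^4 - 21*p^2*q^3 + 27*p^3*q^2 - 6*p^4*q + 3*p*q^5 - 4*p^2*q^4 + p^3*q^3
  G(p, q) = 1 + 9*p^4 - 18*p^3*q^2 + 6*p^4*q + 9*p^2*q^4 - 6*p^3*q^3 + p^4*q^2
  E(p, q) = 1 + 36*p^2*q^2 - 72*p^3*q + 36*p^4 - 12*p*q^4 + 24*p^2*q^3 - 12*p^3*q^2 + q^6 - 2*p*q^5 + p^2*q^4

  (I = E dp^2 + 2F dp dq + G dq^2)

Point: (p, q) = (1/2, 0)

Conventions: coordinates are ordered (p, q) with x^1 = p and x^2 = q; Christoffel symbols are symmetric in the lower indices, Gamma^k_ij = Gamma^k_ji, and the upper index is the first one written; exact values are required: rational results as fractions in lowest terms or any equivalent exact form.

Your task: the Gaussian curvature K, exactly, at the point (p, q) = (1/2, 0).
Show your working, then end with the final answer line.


E = 13/4, F = -9/8, G = 25/16, EG - F^2 = 61/16 at the point
E_p = 18, E_q = -9, F_p = -9, F_q = 15/8, G_p = 9/2, G_q = 3/8
E_qq = 15, F_pq = 21/2, G_pp = 27
By Brioschi, K is (det M1 - det M2) divided by (EG - F^2) squared.
M1 = [[-E_qq/2 + F_pq - G_pp/2, E_p/2, F_p - E_q/2], [F_q - G_p/2, E, F], [G_q/2, F, G]] = [[-21/2, 9, -9/2], [-3/8, 13/4, -9/8], [3/16, -9/8, 25/16]]; det M1 = -573/16
M2 = [[0, E_q/2, G_p/2], [E_q/2, E, F], [G_p/2, F, G]] = [[0, -9/2, 9/4], [-9/2, 13/4, -9/8], [9/4, -9/8, 25/16]]; det M2 = -405/16
det M1 - det M2 = -21/2; K = -21/2 / (61/16)^2 = -2688/3721

Answer: K = -2688/3721


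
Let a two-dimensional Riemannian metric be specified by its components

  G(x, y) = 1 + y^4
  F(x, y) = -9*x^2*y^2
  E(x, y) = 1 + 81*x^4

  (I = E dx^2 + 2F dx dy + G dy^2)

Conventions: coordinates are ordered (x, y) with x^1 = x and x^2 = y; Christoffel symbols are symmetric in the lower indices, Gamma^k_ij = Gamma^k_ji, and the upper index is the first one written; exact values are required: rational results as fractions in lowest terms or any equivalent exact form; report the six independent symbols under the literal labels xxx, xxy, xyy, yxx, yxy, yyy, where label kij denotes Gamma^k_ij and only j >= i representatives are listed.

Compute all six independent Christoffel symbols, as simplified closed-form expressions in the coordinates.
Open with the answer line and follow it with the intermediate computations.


Answer: Gamma_xxx = 162*x^3/(81*x^4 + y^4 + 1), Gamma_xxy = 0, Gamma_xyy = -18*x^2*y/(81*x^4 + y^4 + 1), Gamma_yxx = -18*x*y^2/(81*x^4 + y^4 + 1), Gamma_yxy = 0, Gamma_yyy = 2*y^3/(81*x^4 + y^4 + 1)

E = 1 + 81*x^4; F = -9*x^2*y^2; G = 1 + y^4
Gamma^k_ij = (1/2) g^{kl} (d_i g_jl + d_j g_il - d_l g_ij), with g^inv = (1/(EG-F^2)) [[G, -F], [-F, E]]
first partials: E_x = 324*x^3, E_y = 0, F_x = -18*x*y^2, F_y = -18*x^2*y, G_x = 0, G_y = 4*y^3
D = EG - F^2 = 1 + y^4 + 81*x^4
expanded: Gamma^x_xx = (G E_x - 2F F_x + F E_y)/(2D), Gamma^x_xy = (G E_y - F G_x)/(2D), Gamma^x_yy = (2G F_y - G G_x - F G_y)/(2D), Gamma^y_xx = (2E F_x - E E_y - F E_x)/(2D), Gamma^y_xy = (E G_x - F E_y)/(2D), Gamma^y_yy = (E G_y - 2F F_y + F G_x)/(2D); substitute and cancel common factors


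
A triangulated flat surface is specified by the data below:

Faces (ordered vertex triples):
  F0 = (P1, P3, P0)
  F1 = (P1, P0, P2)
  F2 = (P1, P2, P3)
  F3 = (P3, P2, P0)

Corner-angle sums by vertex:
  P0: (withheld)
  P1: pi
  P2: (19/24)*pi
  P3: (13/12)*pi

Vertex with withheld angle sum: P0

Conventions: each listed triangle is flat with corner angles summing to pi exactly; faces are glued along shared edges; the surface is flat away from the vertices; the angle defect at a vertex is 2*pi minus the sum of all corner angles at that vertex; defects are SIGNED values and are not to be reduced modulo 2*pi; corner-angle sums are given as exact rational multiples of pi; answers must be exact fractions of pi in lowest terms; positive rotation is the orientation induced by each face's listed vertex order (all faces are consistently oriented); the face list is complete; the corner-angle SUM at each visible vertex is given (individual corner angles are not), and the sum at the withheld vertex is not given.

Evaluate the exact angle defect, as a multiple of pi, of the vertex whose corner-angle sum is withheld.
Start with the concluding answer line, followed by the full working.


Answer: defect(P0) = (7/8)*pi

V = 4, E = 6, F = 4; chi = V - E + F = 2
Gauss-Bonnet: total defect = 2*pi*chi = 4*pi; visible defects sum to (25/8)*pi


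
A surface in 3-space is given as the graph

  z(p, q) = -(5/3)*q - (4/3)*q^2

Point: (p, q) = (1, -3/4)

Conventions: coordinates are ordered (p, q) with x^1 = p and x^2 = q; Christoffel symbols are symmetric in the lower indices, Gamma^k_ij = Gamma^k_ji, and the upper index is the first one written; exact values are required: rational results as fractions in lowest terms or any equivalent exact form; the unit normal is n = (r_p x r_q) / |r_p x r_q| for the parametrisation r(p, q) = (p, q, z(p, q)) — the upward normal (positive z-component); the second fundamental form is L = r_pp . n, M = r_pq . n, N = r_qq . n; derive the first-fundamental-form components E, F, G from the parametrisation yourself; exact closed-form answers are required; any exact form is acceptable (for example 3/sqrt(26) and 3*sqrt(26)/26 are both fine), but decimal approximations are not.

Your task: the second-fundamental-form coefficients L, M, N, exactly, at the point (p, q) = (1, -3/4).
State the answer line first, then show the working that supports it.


Answer: L = 0, M = 0, N = -4*sqrt(10)/5

z_p = 0, z_q = 1/3, z_pp = 0, z_pq = 0, z_qq = -8/3
E = 1, F = 0, G = 10/9; answer radicand W^2 = 10/9
unnormalised second-form numerators: l = 0, m = 0, n = -8/3; L = l/sqrt(10/9), and similarly M = m/sqrt(W^2), N = n/sqrt(W^2)


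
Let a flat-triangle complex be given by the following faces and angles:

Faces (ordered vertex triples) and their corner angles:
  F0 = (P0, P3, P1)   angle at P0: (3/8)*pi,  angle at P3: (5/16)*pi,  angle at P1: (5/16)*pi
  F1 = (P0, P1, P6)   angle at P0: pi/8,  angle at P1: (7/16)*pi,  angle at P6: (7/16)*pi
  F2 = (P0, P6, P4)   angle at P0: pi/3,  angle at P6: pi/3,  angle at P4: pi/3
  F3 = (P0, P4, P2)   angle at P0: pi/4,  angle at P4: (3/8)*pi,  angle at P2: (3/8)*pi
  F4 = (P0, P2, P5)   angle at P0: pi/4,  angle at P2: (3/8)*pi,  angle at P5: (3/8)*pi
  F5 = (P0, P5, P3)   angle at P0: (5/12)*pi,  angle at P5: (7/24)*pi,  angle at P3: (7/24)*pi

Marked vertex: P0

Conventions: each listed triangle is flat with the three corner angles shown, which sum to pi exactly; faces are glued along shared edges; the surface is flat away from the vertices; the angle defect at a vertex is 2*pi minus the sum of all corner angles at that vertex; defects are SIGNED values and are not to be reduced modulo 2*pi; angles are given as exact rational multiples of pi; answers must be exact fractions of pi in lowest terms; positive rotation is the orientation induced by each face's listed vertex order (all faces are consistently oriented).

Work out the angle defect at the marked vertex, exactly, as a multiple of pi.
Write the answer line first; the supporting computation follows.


Answer: defect(P0) = pi/4

Sum of corner angles at P0: (7/4)*pi
defect = 2*pi - (7/4)*pi


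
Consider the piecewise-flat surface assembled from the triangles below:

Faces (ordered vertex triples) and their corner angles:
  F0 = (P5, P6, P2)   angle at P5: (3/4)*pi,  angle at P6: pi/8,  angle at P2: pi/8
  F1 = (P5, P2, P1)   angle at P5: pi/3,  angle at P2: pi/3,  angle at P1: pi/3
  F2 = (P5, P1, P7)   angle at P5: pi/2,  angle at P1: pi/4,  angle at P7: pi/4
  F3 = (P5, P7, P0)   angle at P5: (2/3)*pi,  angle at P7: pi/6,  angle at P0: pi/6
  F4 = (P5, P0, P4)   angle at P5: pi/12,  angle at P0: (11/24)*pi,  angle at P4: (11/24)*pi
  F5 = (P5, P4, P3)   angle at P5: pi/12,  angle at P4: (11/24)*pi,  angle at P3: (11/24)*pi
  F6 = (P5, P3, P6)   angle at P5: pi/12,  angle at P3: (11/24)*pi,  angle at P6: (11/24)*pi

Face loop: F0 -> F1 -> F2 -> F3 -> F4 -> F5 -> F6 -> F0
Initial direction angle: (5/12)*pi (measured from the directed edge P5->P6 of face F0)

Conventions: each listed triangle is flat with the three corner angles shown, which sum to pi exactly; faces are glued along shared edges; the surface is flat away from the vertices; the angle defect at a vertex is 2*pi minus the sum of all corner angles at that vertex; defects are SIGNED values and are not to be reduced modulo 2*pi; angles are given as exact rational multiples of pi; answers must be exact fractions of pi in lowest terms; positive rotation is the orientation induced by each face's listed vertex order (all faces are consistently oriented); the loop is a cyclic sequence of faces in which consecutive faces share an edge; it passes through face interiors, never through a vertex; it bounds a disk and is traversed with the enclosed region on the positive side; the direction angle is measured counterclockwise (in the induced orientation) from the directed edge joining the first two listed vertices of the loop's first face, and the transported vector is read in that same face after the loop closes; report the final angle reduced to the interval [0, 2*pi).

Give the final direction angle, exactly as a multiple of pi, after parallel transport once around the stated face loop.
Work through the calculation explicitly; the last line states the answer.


enclosed vertex P5: corner angles sum to (5/2)*pi, defect = 2*pi - (5/2)*pi = -pi/2
holonomy = initial angle + sum of enclosed defects (mod 2*pi), positive in the induced orientation
final angle = (5/12)*pi - pi/2 = (23/12)*pi (mod 2*pi)

Answer: final direction angle = (23/12)*pi


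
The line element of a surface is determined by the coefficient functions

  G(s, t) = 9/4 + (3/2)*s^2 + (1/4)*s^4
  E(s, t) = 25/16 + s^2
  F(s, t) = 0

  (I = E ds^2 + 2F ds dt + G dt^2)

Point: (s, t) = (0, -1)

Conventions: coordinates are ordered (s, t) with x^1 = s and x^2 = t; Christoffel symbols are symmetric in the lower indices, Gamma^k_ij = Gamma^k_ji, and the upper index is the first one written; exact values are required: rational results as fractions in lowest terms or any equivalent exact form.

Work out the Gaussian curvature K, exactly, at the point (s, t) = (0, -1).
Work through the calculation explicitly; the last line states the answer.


E = 25/16, F = 0, G = 9/4, EG - F^2 = 225/64 at the point
E_s = 0, E_t = 0, F_s = 0, F_t = 0, G_s = 0, G_t = 0
E_tt = 0, F_st = 0, G_ss = 3
Apply the Brioschi formula K = (det M1 - det M2)/(EG - F^2)^2 over the derivative matrices of E, F, G.
M1 = [[-E_tt/2 + F_st - G_ss/2, E_s/2, F_s - E_t/2], [F_t - G_s/2, E, F], [G_t/2, F, G]] = [[-3/2, 0, 0], [0, 25/16, 0], [0, 0, 9/4]]; det M1 = -675/128
M2 = [[0, E_t/2, G_s/2], [E_t/2, E, F], [G_s/2, F, G]] = [[0, 0, 0], [0, 25/16, 0], [0, 0, 9/4]]; det M2 = 0
det M1 - det M2 = -675/128; K = -675/128 / (225/64)^2 = -32/75

Answer: K = -32/75


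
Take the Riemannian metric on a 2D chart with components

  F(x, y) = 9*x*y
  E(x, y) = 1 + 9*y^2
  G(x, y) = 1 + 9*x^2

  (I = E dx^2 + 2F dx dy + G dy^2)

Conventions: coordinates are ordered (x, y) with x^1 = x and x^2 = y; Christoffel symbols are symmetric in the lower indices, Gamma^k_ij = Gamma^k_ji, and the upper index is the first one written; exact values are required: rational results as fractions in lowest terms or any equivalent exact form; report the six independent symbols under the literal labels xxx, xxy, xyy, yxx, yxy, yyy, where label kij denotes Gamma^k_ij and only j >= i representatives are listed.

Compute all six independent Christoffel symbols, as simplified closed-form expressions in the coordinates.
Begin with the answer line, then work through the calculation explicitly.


Answer: Gamma_xxx = 0, Gamma_xxy = 9*y/(9*x^2 + 9*y^2 + 1), Gamma_xyy = 0, Gamma_yxx = 0, Gamma_yxy = 9*x/(9*x^2 + 9*y^2 + 1), Gamma_yyy = 0

E = 1 + 9*y^2; F = 9*x*y; G = 1 + 9*x^2
Gamma^k_ij = (1/2) g^{kl} (d_i g_jl + d_j g_il - d_l g_ij), with g^inv = (1/(EG-F^2)) [[G, -F], [-F, E]]
first partials: E_x = 0, E_y = 18*y, F_x = 9*y, F_y = 9*x, G_x = 18*x, G_y = 0
D = EG - F^2 = 1 + 9*y^2 + 9*x^2
expanded: Gamma^x_xx = (G E_x - 2F F_x + F E_y)/(2D), Gamma^x_xy = (G E_y - F G_x)/(2D), Gamma^x_yy = (2G F_y - G G_x - F G_y)/(2D), Gamma^y_xx = (2E F_x - E E_y - F E_x)/(2D), Gamma^y_xy = (E G_x - F E_y)/(2D), Gamma^y_yy = (E G_y - 2F F_y + F G_x)/(2D); substitute and cancel common factors


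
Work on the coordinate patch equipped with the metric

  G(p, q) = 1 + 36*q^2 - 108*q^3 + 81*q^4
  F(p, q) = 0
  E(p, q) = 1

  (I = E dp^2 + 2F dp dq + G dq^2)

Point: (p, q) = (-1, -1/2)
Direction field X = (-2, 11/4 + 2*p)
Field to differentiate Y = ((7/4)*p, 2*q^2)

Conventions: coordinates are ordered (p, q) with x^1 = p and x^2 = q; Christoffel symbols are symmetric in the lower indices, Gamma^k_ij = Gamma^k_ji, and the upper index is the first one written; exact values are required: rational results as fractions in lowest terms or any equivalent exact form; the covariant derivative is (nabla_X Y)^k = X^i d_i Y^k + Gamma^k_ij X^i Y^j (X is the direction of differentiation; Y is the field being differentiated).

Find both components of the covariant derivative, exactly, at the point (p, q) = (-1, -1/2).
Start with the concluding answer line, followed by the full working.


Answer: (nabla_X Y)^p = -7/2, (nabla_X Y)^q = -1158/457

E = 1, F = 0, G = 457/16 at the point
E_p = 0, E_q = 0, F_p = 0, F_q = 0, G_p = 0, G_q = -315/2
EG - F^2 = 457/16;  g^inv = (16/457) * [[457/16, 0], [0, 1]]
first-kind symbols [ij,l] = (1/2)(d_i g_jl + d_j g_il - d_l g_ij): [pp,p] = E_p/2 = 0, [pp,q] = F_p - E_q/2 = 0, [pq,p] = E_q/2 = 0, [pq,q] = G_p/2 = 0, [qq,p] = F_q - G_p/2 = 0, [qq,q] = G_q/2 = -315/4
Gamma^p_ij = (G*[ij,p] - F*[ij,q])/(EG - F^2), Gamma^q_ij = (E*[ij,q] - F*[ij,p])/(EG - F^2)
Gamma_ppp = 0, Gamma_ppq = 0, Gamma_pqq = 0, Gamma_qpp = 0, Gamma_qpq = 0, Gamma_qqq = -1260/457
X = (-2, 3/4), Y = (-7/4, 1/2) at the point


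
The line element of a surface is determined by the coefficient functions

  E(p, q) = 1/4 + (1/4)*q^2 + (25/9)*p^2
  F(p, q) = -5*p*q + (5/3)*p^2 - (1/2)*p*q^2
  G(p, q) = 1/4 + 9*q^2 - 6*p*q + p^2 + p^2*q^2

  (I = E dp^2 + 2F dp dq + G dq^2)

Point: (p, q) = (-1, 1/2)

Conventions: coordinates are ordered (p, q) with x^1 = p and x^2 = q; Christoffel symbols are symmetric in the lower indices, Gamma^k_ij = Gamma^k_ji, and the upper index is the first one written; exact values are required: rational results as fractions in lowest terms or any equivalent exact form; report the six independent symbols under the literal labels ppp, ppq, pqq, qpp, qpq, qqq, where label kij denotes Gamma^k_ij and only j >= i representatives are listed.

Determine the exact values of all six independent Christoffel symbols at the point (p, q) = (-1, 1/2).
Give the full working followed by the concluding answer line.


E = 445/144, F = 103/24, G = 27/4 at the point
E_p = -50/9, E_q = 1/4, F_p = -143/24, F_q = 11/2, G_p = -11/2, G_q = 16
EG - F^2 = 703/288;  g^inv = (288/703) * [[27/4, -103/24], [-103/24, 445/144]]
first-kind symbols [ij,l] = (1/2)(d_i g_jl + d_j g_il - d_l g_ij): [pp,p] = E_p/2 = -25/9, [pp,q] = F_p - E_q/2 = -73/12, [pq,p] = E_q/2 = 1/8, [pq,q] = G_p/2 = -11/4, [qq,p] = F_q - G_p/2 = 33/4, [qq,q] = G_q/2 = 8
Gamma^p_ij = (G*[ij,p] - F*[ij,q])/(EG - F^2), Gamma^q_ij = (E*[ij,q] - F*[ij,p])/(EG - F^2)

Answer: Gamma_ppp = 2119/703, Gamma_ppq = 3642/703, Gamma_pqq = 6150/703, Gamma_qpp = -11885/4218, Gamma_qpq = -2602/703, Gamma_qqq = -3077/703


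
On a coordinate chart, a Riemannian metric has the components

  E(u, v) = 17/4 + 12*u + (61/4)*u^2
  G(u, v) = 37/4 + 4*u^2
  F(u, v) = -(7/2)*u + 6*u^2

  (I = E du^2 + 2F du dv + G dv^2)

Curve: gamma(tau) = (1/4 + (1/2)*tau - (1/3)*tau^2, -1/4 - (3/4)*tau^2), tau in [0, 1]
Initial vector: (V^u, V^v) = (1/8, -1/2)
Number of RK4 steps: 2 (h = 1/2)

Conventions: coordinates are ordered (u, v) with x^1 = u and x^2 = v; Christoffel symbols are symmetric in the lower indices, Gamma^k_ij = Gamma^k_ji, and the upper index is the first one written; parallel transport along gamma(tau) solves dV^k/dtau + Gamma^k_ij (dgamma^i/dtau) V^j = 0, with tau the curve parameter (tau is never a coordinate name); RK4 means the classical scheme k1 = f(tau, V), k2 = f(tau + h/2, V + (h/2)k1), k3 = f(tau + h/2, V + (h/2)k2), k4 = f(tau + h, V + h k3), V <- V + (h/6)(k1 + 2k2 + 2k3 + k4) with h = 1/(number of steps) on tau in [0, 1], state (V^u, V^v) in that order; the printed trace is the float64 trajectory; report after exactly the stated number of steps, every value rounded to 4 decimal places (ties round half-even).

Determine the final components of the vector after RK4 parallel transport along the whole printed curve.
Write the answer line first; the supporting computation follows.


Answer: V^u = 0.1554, V^v = -0.4722

gamma'(tau) = (1/2 - (2/3)*tau, -(3/2)*tau); f(tau, V)^k = -Gamma^k_ij(gamma(tau)) gamma'^i(tau) V^j; h = 1/2; intermediate values shown to 6 dp
curve data and Christoffel symbols at the stage parameters:
  tau = 0.000000: gamma = (0.250000, -0.250000), gamma' = (0.500000, 0.000000); Gamma_uuu = 1.196822, Gamma_uuv = 0.006437, Gamma_uvv = -0.122297, Gamma_vuu = 0.010359, Gamma_vuv = 0.105602, Gamma_vvv = -0.006437
  tau = 0.250000: gamma = (0.354167, -0.296875), gamma' = (0.333333, -0.375000); Gamma_uuu = 1.101067, Gamma_uuv = 0.006810, Gamma_uvv = -0.136368, Gamma_vuu = 0.131894, Gamma_vuv = 0.145613, Gamma_vvv = -0.006810
  tau = 0.500000: gamma = (0.416667, -0.437500), gamma' = (0.166667, -0.750000); Gamma_uuu = 1.045194, Gamma_uuv = 0.005878, Gamma_uvv = -0.140290, Gamma_vuu = 0.194631, Gamma_vuv = 0.167844, Gamma_vvv = -0.005878
  tau = 0.750000: gamma = (0.437500, -0.671875), gamma' = (0.000000, -1.125000); Gamma_uuu = 1.026962, Gamma_uuv = 0.005392, Gamma_uvv = -0.141080, Gamma_vuu = 0.213979, Gamma_vuv = 0.174933, Gamma_vvv = -0.005392
  tau = 1.000000: gamma = (0.416667, -1.000000), gamma' = (-0.166667, -1.500000); Gamma_uuu = 1.045194, Gamma_uuv = 0.005878, Gamma_uvv = -0.140290, Gamma_vuu = 0.194631, Gamma_vuv = 0.167844, Gamma_vvv = -0.005878
step 0: V^u = 0.1250, V^v = -0.5000
step 1: k1 = (-0.073192, 0.025753), k2 = (-0.012529, 0.026352), k3 = (-0.018065, 0.026506), k4 = (0.032001, 0.026599); V <- V + (h/6)(k1 + 2k2 + 2k3 + k4): V^u = 0.1165, V^v = -0.4868
step 2: k1 = (0.031925, 0.026648), k2 = (0.076964, 0.027404), k3 = (0.077003, 0.029619), k4 = (0.127229, 0.035001); V <- V + (h/6)(k1 + 2k2 + 2k3 + k4): V^u = 0.1554, V^v = -0.4722


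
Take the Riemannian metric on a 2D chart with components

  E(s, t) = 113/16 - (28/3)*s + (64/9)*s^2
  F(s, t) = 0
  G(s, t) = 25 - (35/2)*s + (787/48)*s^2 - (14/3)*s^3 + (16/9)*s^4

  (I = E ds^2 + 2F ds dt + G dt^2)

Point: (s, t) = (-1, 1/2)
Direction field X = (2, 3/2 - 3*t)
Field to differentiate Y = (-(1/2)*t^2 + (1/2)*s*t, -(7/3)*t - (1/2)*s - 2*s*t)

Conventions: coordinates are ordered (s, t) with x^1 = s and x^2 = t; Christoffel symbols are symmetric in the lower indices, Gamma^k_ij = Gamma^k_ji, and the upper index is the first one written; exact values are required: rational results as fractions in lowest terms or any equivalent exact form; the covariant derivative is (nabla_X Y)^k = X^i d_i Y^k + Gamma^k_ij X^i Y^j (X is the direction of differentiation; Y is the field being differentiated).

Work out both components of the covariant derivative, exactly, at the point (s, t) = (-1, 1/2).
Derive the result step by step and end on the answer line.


E = 3385/144, F = 0, G = 9409/144 at the point
E_s = -212/9, E_t = 0, F_s = 0, F_t = 0, G_s = -5141/72, G_t = 0
EG - F^2 = 31849465/20736;  g^inv = (20736/31849465) * [[9409/144, 0], [0, 3385/144]]
first-kind symbols [ij,l] = (1/2)(d_i g_jl + d_j g_il - d_l g_ij): [ss,s] = E_s/2 = -106/9, [ss,t] = F_s - E_t/2 = 0, [st,s] = E_t/2 = 0, [st,t] = G_s/2 = -5141/144, [tt,s] = F_t - G_s/2 = 5141/144, [tt,t] = G_t/2 = 0
Gamma^s_ij = (G*[ij,s] - F*[ij,t])/(EG - F^2), Gamma^t_ij = (E*[ij,t] - F*[ij,s])/(EG - F^2)
Gamma_sss = -1696/3385, Gamma_sst = 0, Gamma_stt = 5141/3385, Gamma_tss = 0, Gamma_tst = -53/97, Gamma_ttt = 0
X = (2, 0), Y = (-3/8, 1/3) at the point

Answer: (nabla_X Y)^s = 5929/6770, (nabla_X Y)^t = -979/291


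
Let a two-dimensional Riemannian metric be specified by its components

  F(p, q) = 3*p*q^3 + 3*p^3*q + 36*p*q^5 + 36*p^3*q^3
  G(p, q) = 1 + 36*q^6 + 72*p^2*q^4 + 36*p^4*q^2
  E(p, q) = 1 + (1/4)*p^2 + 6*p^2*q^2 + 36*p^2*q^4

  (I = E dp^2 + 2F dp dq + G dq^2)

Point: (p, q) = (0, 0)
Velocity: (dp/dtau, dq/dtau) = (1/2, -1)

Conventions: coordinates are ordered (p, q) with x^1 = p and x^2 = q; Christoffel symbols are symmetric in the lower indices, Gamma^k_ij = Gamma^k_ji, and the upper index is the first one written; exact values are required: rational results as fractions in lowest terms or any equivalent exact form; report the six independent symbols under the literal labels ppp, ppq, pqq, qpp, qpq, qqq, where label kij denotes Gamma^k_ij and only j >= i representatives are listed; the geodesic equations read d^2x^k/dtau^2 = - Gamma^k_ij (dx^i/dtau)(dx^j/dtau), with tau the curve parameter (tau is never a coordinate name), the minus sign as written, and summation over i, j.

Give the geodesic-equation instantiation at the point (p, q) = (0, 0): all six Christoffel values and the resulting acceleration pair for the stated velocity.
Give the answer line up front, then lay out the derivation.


Answer: Gamma_ppp = 0, Gamma_ppq = 0, Gamma_pqq = 0, Gamma_qpp = 0, Gamma_qpq = 0, Gamma_qqq = 0; accelerations (d^2p/dtau^2, d^2q/dtau^2) = (0, 0)

E = 1, F = 0, G = 1 at the point
E_p = 0, E_q = 0, F_p = 0, F_q = 0, G_p = 0, G_q = 0
EG - F^2 = 1;  g^inv = (1) * [[1, 0], [0, 1]]
first-kind symbols [ij,l] = (1/2)(d_i g_jl + d_j g_il - d_l g_ij): [pp,p] = E_p/2 = 0, [pp,q] = F_p - E_q/2 = 0, [pq,p] = E_q/2 = 0, [pq,q] = G_p/2 = 0, [qq,p] = F_q - G_p/2 = 0, [qq,q] = G_q/2 = 0
Gamma^p_ij = (G*[ij,p] - F*[ij,q])/(EG - F^2), Gamma^q_ij = (E*[ij,q] - F*[ij,p])/(EG - F^2)
Gamma_ppp = 0, Gamma_ppq = 0, Gamma_pqq = 0, Gamma_qpp = 0, Gamma_qpq = 0, Gamma_qqq = 0
d^2p/dtau^2 = -(Gamma_ppp*(1/2)^2 + 2*Gamma_ppq*(1/2)*(-1) + Gamma_pqq*(-1)^2) = 0
d^2q/dtau^2 = -(Gamma_qpp*(1/2)^2 + 2*Gamma_qpq*(1/2)*(-1) + Gamma_qqq*(-1)^2) = 0


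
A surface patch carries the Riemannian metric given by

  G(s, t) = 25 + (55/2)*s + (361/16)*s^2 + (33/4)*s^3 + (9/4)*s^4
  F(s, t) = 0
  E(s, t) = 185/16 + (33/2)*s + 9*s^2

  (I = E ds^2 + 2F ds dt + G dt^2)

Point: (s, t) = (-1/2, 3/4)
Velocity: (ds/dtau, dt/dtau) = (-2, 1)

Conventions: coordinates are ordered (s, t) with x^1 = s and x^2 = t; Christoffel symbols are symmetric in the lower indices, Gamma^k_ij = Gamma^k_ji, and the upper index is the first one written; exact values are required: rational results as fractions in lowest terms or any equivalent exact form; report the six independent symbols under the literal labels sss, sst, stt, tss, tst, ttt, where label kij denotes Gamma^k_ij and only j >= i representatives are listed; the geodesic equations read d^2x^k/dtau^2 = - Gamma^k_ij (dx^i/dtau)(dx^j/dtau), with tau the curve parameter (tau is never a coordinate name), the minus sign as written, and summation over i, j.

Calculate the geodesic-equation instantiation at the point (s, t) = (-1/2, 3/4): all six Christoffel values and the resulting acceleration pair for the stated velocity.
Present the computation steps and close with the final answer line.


E = 89/16, F = 0, G = 16 at the point
E_s = 15/2, E_t = 0, F_s = 0, F_t = 0, G_s = 10, G_t = 0
EG - F^2 = 89;  g^inv = (1/89) * [[16, 0], [0, 89/16]]
first-kind symbols [ij,l] = (1/2)(d_i g_jl + d_j g_il - d_l g_ij): [ss,s] = E_s/2 = 15/4, [ss,t] = F_s - E_t/2 = 0, [st,s] = E_t/2 = 0, [st,t] = G_s/2 = 5, [tt,s] = F_t - G_s/2 = -5, [tt,t] = G_t/2 = 0
Gamma^s_ij = (G*[ij,s] - F*[ij,t])/(EG - F^2), Gamma^t_ij = (E*[ij,t] - F*[ij,s])/(EG - F^2)
Gamma_sss = 60/89, Gamma_sst = 0, Gamma_stt = -80/89, Gamma_tss = 0, Gamma_tst = 5/16, Gamma_ttt = 0
d^2s/dtau^2 = -(Gamma_sss*(-2)^2 + 2*Gamma_sst*(-2)*(1) + Gamma_stt*(1)^2) = -160/89
d^2t/dtau^2 = -(Gamma_tss*(-2)^2 + 2*Gamma_tst*(-2)*(1) + Gamma_ttt*(1)^2) = 5/4

Answer: Gamma_sss = 60/89, Gamma_sst = 0, Gamma_stt = -80/89, Gamma_tss = 0, Gamma_tst = 5/16, Gamma_ttt = 0; accelerations (d^2s/dtau^2, d^2t/dtau^2) = (-160/89, 5/4)


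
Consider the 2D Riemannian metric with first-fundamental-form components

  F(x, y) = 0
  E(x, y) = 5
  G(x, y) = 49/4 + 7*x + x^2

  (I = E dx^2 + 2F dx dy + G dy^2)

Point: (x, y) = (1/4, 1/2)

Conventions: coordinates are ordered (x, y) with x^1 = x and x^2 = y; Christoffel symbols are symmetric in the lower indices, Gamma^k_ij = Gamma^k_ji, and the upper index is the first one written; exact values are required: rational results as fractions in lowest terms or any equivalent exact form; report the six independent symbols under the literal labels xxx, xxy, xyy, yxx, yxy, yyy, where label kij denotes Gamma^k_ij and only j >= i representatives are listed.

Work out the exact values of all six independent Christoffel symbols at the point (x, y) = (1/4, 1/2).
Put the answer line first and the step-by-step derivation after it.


Answer: Gamma_xxx = 0, Gamma_xxy = 0, Gamma_xyy = -3/4, Gamma_yxx = 0, Gamma_yxy = 4/15, Gamma_yyy = 0

E = 5, F = 0, G = 225/16 at the point
E_x = 0, E_y = 0, F_x = 0, F_y = 0, G_x = 15/2, G_y = 0
EG - F^2 = 1125/16;  g^inv = (16/1125) * [[225/16, 0], [0, 5]]
first-kind symbols [ij,l] = (1/2)(d_i g_jl + d_j g_il - d_l g_ij): [xx,x] = E_x/2 = 0, [xx,y] = F_x - E_y/2 = 0, [xy,x] = E_y/2 = 0, [xy,y] = G_x/2 = 15/4, [yy,x] = F_y - G_x/2 = -15/4, [yy,y] = G_y/2 = 0
Gamma^x_ij = (G*[ij,x] - F*[ij,y])/(EG - F^2), Gamma^y_ij = (E*[ij,y] - F*[ij,x])/(EG - F^2)


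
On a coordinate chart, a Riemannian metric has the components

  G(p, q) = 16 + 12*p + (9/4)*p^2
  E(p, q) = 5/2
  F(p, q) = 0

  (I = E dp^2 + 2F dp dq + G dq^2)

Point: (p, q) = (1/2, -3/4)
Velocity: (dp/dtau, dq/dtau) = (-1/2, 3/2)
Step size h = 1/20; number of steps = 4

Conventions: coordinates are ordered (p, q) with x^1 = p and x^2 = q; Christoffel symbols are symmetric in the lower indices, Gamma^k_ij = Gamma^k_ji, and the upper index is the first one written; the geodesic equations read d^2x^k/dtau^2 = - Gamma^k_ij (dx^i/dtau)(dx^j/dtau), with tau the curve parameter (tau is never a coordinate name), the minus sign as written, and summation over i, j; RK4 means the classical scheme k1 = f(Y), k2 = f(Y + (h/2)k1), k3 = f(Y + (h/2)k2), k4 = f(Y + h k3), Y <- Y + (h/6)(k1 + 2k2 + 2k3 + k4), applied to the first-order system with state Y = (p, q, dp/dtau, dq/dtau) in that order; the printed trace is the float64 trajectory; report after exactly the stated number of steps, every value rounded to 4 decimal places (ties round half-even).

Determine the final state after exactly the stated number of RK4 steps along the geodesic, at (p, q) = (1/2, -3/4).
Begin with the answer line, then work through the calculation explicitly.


Answer: p = 0.5297, q = -0.4487, dp/dtau = 0.7909, dq/dtau = 1.4723

f(Y) = (dp/dtau, dq/dtau, -Gamma^p_ij Y'^i Y'^j, -Gamma^q_ij Y'^i Y'^j) with the Gammas evaluated at the stage position; h = 0.050000; intermediate values shown to 6 dp
step 0: p = 0.5000, q = -0.7500, dp/dtau = -0.5000, dq/dtau = 1.5000
step 1:
  k1: at (p, q) = (0.500000, -0.750000), (dp/dtau, dq/dtau) = (-0.500000, 1.500000); Gamma_ppp = 0.000000, Gamma_ppq = 0.000000, Gamma_pqq = -2.850000, Gamma_qpp = 0.000000, Gamma_qpq = 0.315789, Gamma_qqq = 0.000000; k1 = (-0.500000, 1.500000, 6.412500, 0.473684)
  k2: at (p, q) = (0.487500, -0.712500), (dp/dtau, dq/dtau) = (-0.339687, 1.511842); Gamma_ppp = 0.000000, Gamma_ppq = 0.000000, Gamma_pqq = -2.838750, Gamma_qpp = 0.000000, Gamma_qpq = 0.317041, Gamma_qqq = 0.000000; k2 = (-0.339687, 1.511842, 6.488436, 0.325635)
  k3: at (p, q) = (0.491508, -0.712204), (dp/dtau, dq/dtau) = (-0.337789, 1.508141); Gamma_ppp = 0.000000, Gamma_ppq = 0.000000, Gamma_pqq = -2.842357, Gamma_qpp = 0.000000, Gamma_qpq = 0.316639, Gamma_qqq = 0.000000; k3 = (-0.337789, 1.508141, 6.464910, 0.322613)
  k4: at (p, q) = (0.483111, -0.674593), (dp/dtau, dq/dtau) = (-0.176755, 1.516131); Gamma_ppp = 0.000000, Gamma_ppq = 0.000000, Gamma_pqq = -2.834799, Gamma_qpp = 0.000000, Gamma_qpq = 0.317483, Gamma_qqq = 0.000000; k4 = (-0.176755, 1.516131, 6.516218, 0.170160)
  Y <- Y + (h/6)(k1 + 2k2 + 2k3 + k4): p = 0.4831, q = -0.6745, dp/dtau = -0.1764, dq/dtau = 1.5162
step 2:
  k1: at (p, q) = (0.483069, -0.674533), (dp/dtau, dq/dtau) = (-0.176372, 1.516169); Gamma_ppp = 0.000000, Gamma_ppq = 0.000000, Gamma_pqq = -2.834762, Gamma_qpp = 0.000000, Gamma_qpq = 0.317487, Gamma_qqq = 0.000000; k1 = (-0.176372, 1.516169, 6.516466, 0.169798)
  k2: at (p, q) = (0.478660, -0.636628), (dp/dtau, dq/dtau) = (-0.013460, 1.520414); Gamma_ppp = 0.000000, Gamma_ppq = 0.000000, Gamma_pqq = -2.830794, Gamma_qpp = 0.000000, Gamma_qpq = 0.317932, Gamma_qqq = 0.000000; k2 = (-0.013460, 1.520414, 6.543833, 0.013013)
  k3: at (p, q) = (0.482733, -0.636522), (dp/dtau, dq/dtau) = (-0.012776, 1.516495); Gamma_ppp = 0.000000, Gamma_ppq = 0.000000, Gamma_pqq = -2.834459, Gamma_qpp = 0.000000, Gamma_qpq = 0.317521, Gamma_qqq = 0.000000; k3 = (-0.012776, 1.516495, 6.518566, 0.012304)
  k4: at (p, q) = (0.482430, -0.598708), (dp/dtau, dq/dtau) = (0.149557, 1.516785); Gamma_ppp = 0.000000, Gamma_ppq = 0.000000, Gamma_pqq = -2.834187, Gamma_qpp = 0.000000, Gamma_qpq = 0.317551, Gamma_qqq = 0.000000; k4 = (0.149557, 1.516785, 6.520433, -0.144070)
  Y <- Y + (h/6)(k1 + 2k2 + 2k3 + k4): p = 0.4824, q = -0.5986, dp/dtau = 0.1500, dq/dtau = 1.5168
step 3:
  k1: at (p, q) = (0.482408, -0.598643), (dp/dtau, dq/dtau) = (0.149976, 1.516806); Gamma_ppp = 0.000000, Gamma_ppq = 0.000000, Gamma_pqq = -2.834168, Gamma_qpp = 0.000000, Gamma_qpq = 0.317554, Gamma_qqq = 0.000000; k1 = (0.149976, 1.516806, 6.520569, -0.144477)
  k2: at (p, q) = (0.486158, -0.560723), (dp/dtau, dq/dtau) = (0.312990, 1.513194); Gamma_ppp = 0.000000, Gamma_ppq = 0.000000, Gamma_pqq = -2.837542, Gamma_qpp = 0.000000, Gamma_qpq = 0.317176, Gamma_qqq = 0.000000; k2 = (0.312990, 1.513194, 6.497278, -0.300438)
  k3: at (p, q) = (0.490233, -0.560813), (dp/dtau, dq/dtau) = (0.312408, 1.509295); Gamma_ppp = 0.000000, Gamma_ppq = 0.000000, Gamma_pqq = -2.841210, Gamma_qpp = 0.000000, Gamma_qpq = 0.316766, Gamma_qqq = 0.000000; k3 = (0.312408, 1.509295, 6.472194, -0.298721)
  k4: at (p, q) = (0.498029, -0.523178), (dp/dtau, dq/dtau) = (0.473586, 1.501870); Gamma_ppp = 0.000000, Gamma_ppq = 0.000000, Gamma_pqq = -2.848226, Gamma_qpp = 0.000000, Gamma_qpq = 0.315986, Gamma_qqq = 0.000000; k4 = (0.473586, 1.501870, 6.424495, -0.449499)
  Y <- Y + (h/6)(k1 + 2k2 + 2k3 + k4): p = 0.4980, q = -0.5231, dp/dtau = 0.4740, dq/dtau = 1.5019
step 4:
  k1: at (p, q) = (0.498028, -0.523112), (dp/dtau, dq/dtau) = (0.474009, 1.501870); Gamma_ppp = 0.000000, Gamma_ppq = 0.000000, Gamma_pqq = -2.848225, Gamma_qpp = 0.000000, Gamma_qpq = 0.315986, Gamma_qqq = 0.000000; k1 = (0.474009, 1.501870, 6.424496, -0.449901)
  k2: at (p, q) = (0.509878, -0.485566), (dp/dtau, dq/dtau) = (0.634622, 1.490623); Gamma_ppp = 0.000000, Gamma_ppq = 0.000000, Gamma_pqq = -2.858890, Gamma_qpp = 0.000000, Gamma_qpq = 0.314807, Gamma_qqq = 0.000000; k2 = (0.634622, 1.490623, 6.352327, -0.595604)
  k3: at (p, q) = (0.513894, -0.485847), (dp/dtau, dq/dtau) = (0.632817, 1.486980); Gamma_ppp = 0.000000, Gamma_ppq = 0.000000, Gamma_pqq = -2.862504, Gamma_qpp = 0.000000, Gamma_qpq = 0.314410, Gamma_qqq = 0.000000; k3 = (0.632817, 1.486980, 6.329310, -0.591711)
  k4: at (p, q) = (0.529669, -0.448763), (dp/dtau, dq/dtau) = (0.790475, 1.472284); Gamma_ppp = 0.000000, Gamma_ppq = 0.000000, Gamma_pqq = -2.876702, Gamma_qpp = 0.000000, Gamma_qpq = 0.312858, Gamma_qqq = 0.000000; k4 = (0.790475, 1.472284, 6.235601, -0.728211)
  Y <- Y + (h/6)(k1 + 2k2 + 2k3 + k4): p = 0.5297, q = -0.4487, dp/dtau = 0.7909, dq/dtau = 1.4723


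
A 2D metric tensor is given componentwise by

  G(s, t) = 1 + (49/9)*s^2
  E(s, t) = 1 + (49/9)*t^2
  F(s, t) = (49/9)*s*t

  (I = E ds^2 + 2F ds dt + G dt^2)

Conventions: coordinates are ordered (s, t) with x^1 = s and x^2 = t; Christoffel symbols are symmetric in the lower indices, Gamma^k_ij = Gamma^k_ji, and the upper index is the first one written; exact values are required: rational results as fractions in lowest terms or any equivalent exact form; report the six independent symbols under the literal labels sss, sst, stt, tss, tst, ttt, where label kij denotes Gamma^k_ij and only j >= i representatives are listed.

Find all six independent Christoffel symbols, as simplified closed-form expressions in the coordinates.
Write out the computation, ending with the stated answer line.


E = 1 + (49/9)*t^2; F = (49/9)*s*t; G = 1 + (49/9)*s^2
Gamma^k_ij = (1/2) g^{kl} (d_i g_jl + d_j g_il - d_l g_ij), with g^inv = (1/(EG-F^2)) [[G, -F], [-F, E]]
first partials: E_s = 0, E_t = (98/9)*t, F_s = (49/9)*t, F_t = (49/9)*s, G_s = (98/9)*s, G_t = 0
D = EG - F^2 = 1 + (49/9)*t^2 + (49/9)*s^2
expanded: Gamma^s_ss = (G E_s - 2F F_s + F E_t)/(2D), Gamma^s_st = (G E_t - F G_s)/(2D), Gamma^s_tt = (2G F_t - G G_s - F G_t)/(2D), Gamma^t_ss = (2E F_s - E E_t - F E_s)/(2D), Gamma^t_st = (E G_s - F E_t)/(2D), Gamma^t_tt = (E G_t - 2F F_t + F G_s)/(2D); substitute and cancel common factors

Answer: Gamma_sss = 0, Gamma_sst = 49*t/(49*s^2 + 49*t^2 + 9), Gamma_stt = 0, Gamma_tss = 0, Gamma_tst = 49*s/(49*s^2 + 49*t^2 + 9), Gamma_ttt = 0


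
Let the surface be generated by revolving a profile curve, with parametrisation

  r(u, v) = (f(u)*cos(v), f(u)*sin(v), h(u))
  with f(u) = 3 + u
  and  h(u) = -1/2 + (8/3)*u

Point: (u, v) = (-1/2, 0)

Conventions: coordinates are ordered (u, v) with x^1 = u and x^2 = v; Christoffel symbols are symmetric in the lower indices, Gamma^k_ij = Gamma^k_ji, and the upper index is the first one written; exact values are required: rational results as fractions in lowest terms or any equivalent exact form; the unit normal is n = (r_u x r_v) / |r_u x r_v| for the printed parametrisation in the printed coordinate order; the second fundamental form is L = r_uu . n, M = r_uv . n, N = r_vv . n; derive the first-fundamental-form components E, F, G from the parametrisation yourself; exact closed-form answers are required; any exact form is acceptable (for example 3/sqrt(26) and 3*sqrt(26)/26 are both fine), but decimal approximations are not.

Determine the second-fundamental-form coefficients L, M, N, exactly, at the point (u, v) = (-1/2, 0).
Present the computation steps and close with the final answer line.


f = 5/2, f' = 1, f'' = 0, h' = 8/3, h'' = 0
E = 73/9, F = 0, G = 25/4; answer radicand W^2 = 73/9
unnormalised second-form numerators: l = 0, m = 0, n = 20/3; L = l/sqrt(73/9), and similarly M = m/sqrt(W^2), N = n/sqrt(W^2)

Answer: L = 0, M = 0, N = 20*sqrt(73)/73
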